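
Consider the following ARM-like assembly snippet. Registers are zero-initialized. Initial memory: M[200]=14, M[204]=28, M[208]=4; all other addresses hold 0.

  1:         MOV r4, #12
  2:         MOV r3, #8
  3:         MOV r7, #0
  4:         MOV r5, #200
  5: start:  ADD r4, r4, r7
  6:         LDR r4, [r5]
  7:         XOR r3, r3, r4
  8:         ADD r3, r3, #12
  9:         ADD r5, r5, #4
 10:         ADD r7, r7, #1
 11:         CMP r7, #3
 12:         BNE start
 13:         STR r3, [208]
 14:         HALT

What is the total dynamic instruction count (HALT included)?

after MOV r4, #12: r4=12
after MOV r3, #8: r3=8
after MOV r7, #0: r7=0
after MOV r5, #200: r5=200
after ADD r4, r4, r7: r4=12+0=12
after LDR r4, [r5]: r4=M[200]=14
after XOR r3, r3, r4: r3=8^14=6
after ADD r3, r3, #12: r3=6+12=18
after ADD r5, r5, #4: r5=200+4=204
after ADD r7, r7, #1: r7=0+1=1
CMP r7, #3  (cmp 1,3)
BNE start: taken
after ADD r4, r4, r7: r4=14+1=15
after LDR r4, [r5]: r4=M[204]=28
after XOR r3, r3, r4: r3=18^28=14
after ADD r3, r3, #12: r3=14+12=26
after ADD r5, r5, #4: r5=204+4=208
after ADD r7, r7, #1: r7=1+1=2
CMP r7, #3  (cmp 2,3)
BNE start: taken
after ADD r4, r4, r7: r4=28+2=30
after LDR r4, [r5]: r4=M[208]=4
after XOR r3, r3, r4: r3=26^4=30
after ADD r3, r3, #12: r3=30+12=42
after ADD r5, r5, #4: r5=208+4=212
after ADD r7, r7, #1: r7=2+1=3
CMP r7, #3  (cmp 3,3)
BNE start: not taken
STR r3, [208] → M[208]=42
halt.
Total executed instructions: 30.

30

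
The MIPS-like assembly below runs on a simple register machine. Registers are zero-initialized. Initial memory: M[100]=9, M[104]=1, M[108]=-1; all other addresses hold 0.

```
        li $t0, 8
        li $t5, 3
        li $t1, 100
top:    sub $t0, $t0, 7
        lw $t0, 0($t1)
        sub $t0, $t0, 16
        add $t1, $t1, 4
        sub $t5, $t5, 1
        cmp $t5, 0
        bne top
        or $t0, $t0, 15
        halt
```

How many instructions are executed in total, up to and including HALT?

li $t0, 8 → $t0=8
li $t5, 3 → $t5=3
li $t1, 100 → $t1=100
sub $t0, $t0, 7 → $t0=8-7=1
lw $t0, 0($t1) → $t0=M[100]=9
sub $t0, $t0, 16 → $t0=9-16=-7
add $t1, $t1, 4 → $t1=100+4=104
sub $t5, $t5, 1 → $t5=3-1=2
cmp $t5, 0  (cmp 2,0)
bne top: taken
sub $t0, $t0, 7 → $t0=(-7)-7=-14
lw $t0, 0($t1) → $t0=M[104]=1
sub $t0, $t0, 16 → $t0=1-16=-15
add $t1, $t1, 4 → $t1=104+4=108
sub $t5, $t5, 1 → $t5=2-1=1
cmp $t5, 0  (cmp 1,0)
bne top: taken
sub $t0, $t0, 7 → $t0=(-15)-7=-22
lw $t0, 0($t1) → $t0=M[108]=-1
sub $t0, $t0, 16 → $t0=(-1)-16=-17
add $t1, $t1, 4 → $t1=108+4=112
sub $t5, $t5, 1 → $t5=1-1=0
cmp $t5, 0  (cmp 0,0)
bne top: not taken
or $t0, $t0, 15 → $t0=(-17)|15=-17
halt.
Total executed instructions: 26.

26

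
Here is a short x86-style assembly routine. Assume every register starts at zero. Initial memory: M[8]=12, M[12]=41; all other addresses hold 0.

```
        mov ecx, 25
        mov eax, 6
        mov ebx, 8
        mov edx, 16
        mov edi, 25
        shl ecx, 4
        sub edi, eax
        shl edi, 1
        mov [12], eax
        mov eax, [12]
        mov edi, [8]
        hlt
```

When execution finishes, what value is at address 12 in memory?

6

ecx=25
eax=6
ebx=8
edx=16
edi=25
ecx=25<<4=400
edi=25-6=19
edi=19<<1=38
mov [12], eax → M[12]=6
eax=M[12]=6
edi=M[8]=12
halt.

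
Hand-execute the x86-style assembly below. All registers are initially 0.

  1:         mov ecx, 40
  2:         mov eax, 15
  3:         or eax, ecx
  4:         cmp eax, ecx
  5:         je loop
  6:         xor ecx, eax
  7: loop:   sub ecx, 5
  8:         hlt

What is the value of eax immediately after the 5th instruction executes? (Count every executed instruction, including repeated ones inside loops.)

mov ecx, 40 → ecx=40
mov eax, 15 → eax=15
or eax, ecx → eax=15|40=47
cmp eax, ecx  (cmp 47,40)
je loop: not taken
After step 5: eax = 47.

47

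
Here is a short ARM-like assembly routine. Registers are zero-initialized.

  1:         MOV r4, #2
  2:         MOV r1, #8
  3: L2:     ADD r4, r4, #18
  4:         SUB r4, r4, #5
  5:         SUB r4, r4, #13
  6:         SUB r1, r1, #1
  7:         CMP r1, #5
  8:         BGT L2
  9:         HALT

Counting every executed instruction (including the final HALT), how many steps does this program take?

21

MOV r4, #2 → r4=2
MOV r1, #8 → r1=8
ADD r4, r4, #18 → r4=2+18=20
SUB r4, r4, #5 → r4=20-5=15
SUB r4, r4, #13 → r4=15-13=2
SUB r1, r1, #1 → r1=8-1=7
CMP r1, #5  (cmp 7,5)
BGT L2: taken
ADD r4, r4, #18 → r4=2+18=20
SUB r4, r4, #5 → r4=20-5=15
SUB r4, r4, #13 → r4=15-13=2
SUB r1, r1, #1 → r1=7-1=6
CMP r1, #5  (cmp 6,5)
BGT L2: taken
ADD r4, r4, #18 → r4=2+18=20
SUB r4, r4, #5 → r4=20-5=15
SUB r4, r4, #13 → r4=15-13=2
SUB r1, r1, #1 → r1=6-1=5
CMP r1, #5  (cmp 5,5)
BGT L2: not taken
halt.
Total executed instructions: 21.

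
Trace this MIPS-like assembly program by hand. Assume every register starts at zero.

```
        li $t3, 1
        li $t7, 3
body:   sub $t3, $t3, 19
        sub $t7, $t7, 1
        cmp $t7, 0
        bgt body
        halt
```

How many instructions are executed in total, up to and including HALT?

15

li $t3, 1 → $t3=1
li $t7, 3 → $t7=3
sub $t3, $t3, 19 → $t3=1-19=-18
sub $t7, $t7, 1 → $t7=3-1=2
cmp $t7, 0  (cmp 2,0)
bgt body: taken
sub $t3, $t3, 19 → $t3=(-18)-19=-37
sub $t7, $t7, 1 → $t7=2-1=1
cmp $t7, 0  (cmp 1,0)
bgt body: taken
sub $t3, $t3, 19 → $t3=(-37)-19=-56
sub $t7, $t7, 1 → $t7=1-1=0
cmp $t7, 0  (cmp 0,0)
bgt body: not taken
halt.
Total executed instructions: 15.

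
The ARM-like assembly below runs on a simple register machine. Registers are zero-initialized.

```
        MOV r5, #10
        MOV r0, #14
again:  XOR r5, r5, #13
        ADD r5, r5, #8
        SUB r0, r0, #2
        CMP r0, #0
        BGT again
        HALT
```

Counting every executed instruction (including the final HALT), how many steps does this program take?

38

r5=10
r0=14
r5=10^13=7
r5=7+8=15
r0=14-2=12
CMP r0, #0  (cmp 12,0)
BGT again: taken
r5=15^13=2
r5=2+8=10
r0=12-2=10
CMP r0, #0  (cmp 10,0)
BGT again: taken
r5=10^13=7
r5=7+8=15
r0=10-2=8
CMP r0, #0  (cmp 8,0)
BGT again: taken
r5=15^13=2
r5=2+8=10
r0=8-2=6
CMP r0, #0  (cmp 6,0)
BGT again: taken
r5=10^13=7
r5=7+8=15
r0=6-2=4
CMP r0, #0  (cmp 4,0)
BGT again: taken
r5=15^13=2
r5=2+8=10
r0=4-2=2
CMP r0, #0  (cmp 2,0)
BGT again: taken
r5=10^13=7
r5=7+8=15
r0=2-2=0
CMP r0, #0  (cmp 0,0)
BGT again: not taken
halt.
Total executed instructions: 38.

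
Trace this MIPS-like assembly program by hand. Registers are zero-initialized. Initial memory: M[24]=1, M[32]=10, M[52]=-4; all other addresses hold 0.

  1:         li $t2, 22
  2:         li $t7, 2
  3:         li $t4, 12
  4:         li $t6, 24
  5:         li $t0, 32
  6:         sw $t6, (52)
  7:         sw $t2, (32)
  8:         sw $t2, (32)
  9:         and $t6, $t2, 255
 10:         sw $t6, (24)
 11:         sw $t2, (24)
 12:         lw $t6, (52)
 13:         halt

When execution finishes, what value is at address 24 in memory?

22

li $t2, 22 → $t2=22
li $t7, 2 → $t7=2
li $t4, 12 → $t4=12
li $t6, 24 → $t6=24
li $t0, 32 → $t0=32
sw $t6, (52) → M[52]=24
sw $t2, (32) → M[32]=22
sw $t2, (32) → M[32]=22
and $t6, $t2, 255 → $t6=22&255=22
sw $t6, (24) → M[24]=22
sw $t2, (24) → M[24]=22
lw $t6, (52) → $t6=M[52]=24
halt.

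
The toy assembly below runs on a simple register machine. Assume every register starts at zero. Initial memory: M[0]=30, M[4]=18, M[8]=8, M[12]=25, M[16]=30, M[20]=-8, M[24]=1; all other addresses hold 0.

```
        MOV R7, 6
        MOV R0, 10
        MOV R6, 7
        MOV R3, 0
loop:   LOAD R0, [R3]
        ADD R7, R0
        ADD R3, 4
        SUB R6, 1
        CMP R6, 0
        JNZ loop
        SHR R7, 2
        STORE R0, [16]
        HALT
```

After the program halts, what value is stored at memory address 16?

MOV R7, 6 → R7=6
MOV R0, 10 → R0=10
MOV R6, 7 → R6=7
MOV R3, 0 → R3=0
LOAD R0, [R3] → R0=M[0]=30
ADD R7, R0 → R7=6+30=36
ADD R3, 4 → R3=0+4=4
SUB R6, 1 → R6=7-1=6
CMP R6, 0  (cmp 6,0)
JNZ loop: taken
LOAD R0, [R3] → R0=M[4]=18
ADD R7, R0 → R7=36+18=54
ADD R3, 4 → R3=4+4=8
SUB R6, 1 → R6=6-1=5
CMP R6, 0  (cmp 5,0)
JNZ loop: taken
LOAD R0, [R3] → R0=M[8]=8
ADD R7, R0 → R7=54+8=62
ADD R3, 4 → R3=8+4=12
SUB R6, 1 → R6=5-1=4
CMP R6, 0  (cmp 4,0)
JNZ loop: taken
LOAD R0, [R3] → R0=M[12]=25
ADD R7, R0 → R7=62+25=87
ADD R3, 4 → R3=12+4=16
SUB R6, 1 → R6=4-1=3
CMP R6, 0  (cmp 3,0)
JNZ loop: taken
LOAD R0, [R3] → R0=M[16]=30
ADD R7, R0 → R7=87+30=117
ADD R3, 4 → R3=16+4=20
SUB R6, 1 → R6=3-1=2
CMP R6, 0  (cmp 2,0)
JNZ loop: taken
LOAD R0, [R3] → R0=M[20]=-8
ADD R7, R0 → R7=117+(-8)=109
ADD R3, 4 → R3=20+4=24
SUB R6, 1 → R6=2-1=1
CMP R6, 0  (cmp 1,0)
JNZ loop: taken
LOAD R0, [R3] → R0=M[24]=1
ADD R7, R0 → R7=109+1=110
ADD R3, 4 → R3=24+4=28
SUB R6, 1 → R6=1-1=0
CMP R6, 0  (cmp 0,0)
JNZ loop: not taken
SHR R7, 2 → R7=110>>2=27
STORE R0, [16] → M[16]=1
halt.

1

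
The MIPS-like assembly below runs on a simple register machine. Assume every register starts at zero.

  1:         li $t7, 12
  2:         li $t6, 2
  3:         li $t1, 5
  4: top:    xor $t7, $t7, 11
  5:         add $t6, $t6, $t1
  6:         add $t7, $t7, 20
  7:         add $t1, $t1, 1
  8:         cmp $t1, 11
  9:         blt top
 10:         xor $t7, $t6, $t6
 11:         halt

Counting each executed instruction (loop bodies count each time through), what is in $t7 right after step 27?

92

after li $t7, 12: $t7=12
after li $t6, 2: $t6=2
after li $t1, 5: $t1=5
after xor $t7, $t7, 11: $t7=12^11=7
after add $t6, $t6, $t1: $t6=2+5=7
after add $t7, $t7, 20: $t7=7+20=27
after add $t1, $t1, 1: $t1=5+1=6
cmp $t1, 11  (cmp 6,11)
blt top: taken
after xor $t7, $t7, 11: $t7=27^11=16
after add $t6, $t6, $t1: $t6=7+6=13
after add $t7, $t7, 20: $t7=16+20=36
after add $t1, $t1, 1: $t1=6+1=7
cmp $t1, 11  (cmp 7,11)
blt top: taken
after xor $t7, $t7, 11: $t7=36^11=47
after add $t6, $t6, $t1: $t6=13+7=20
after add $t7, $t7, 20: $t7=47+20=67
after add $t1, $t1, 1: $t1=7+1=8
cmp $t1, 11  (cmp 8,11)
blt top: taken
after xor $t7, $t7, 11: $t7=67^11=72
after add $t6, $t6, $t1: $t6=20+8=28
after add $t7, $t7, 20: $t7=72+20=92
after add $t1, $t1, 1: $t1=8+1=9
cmp $t1, 11  (cmp 9,11)
blt top: taken
After step 27: $t7 = 92.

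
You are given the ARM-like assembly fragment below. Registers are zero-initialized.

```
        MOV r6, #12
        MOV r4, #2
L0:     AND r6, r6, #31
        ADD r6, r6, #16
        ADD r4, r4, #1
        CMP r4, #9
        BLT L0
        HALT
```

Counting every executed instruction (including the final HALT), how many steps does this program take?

38

MOV r6, #12 → r6=12
MOV r4, #2 → r4=2
AND r6, r6, #31 → r6=12&31=12
ADD r6, r6, #16 → r6=12+16=28
ADD r4, r4, #1 → r4=2+1=3
CMP r4, #9  (cmp 3,9)
BLT L0: taken
AND r6, r6, #31 → r6=28&31=28
ADD r6, r6, #16 → r6=28+16=44
ADD r4, r4, #1 → r4=3+1=4
CMP r4, #9  (cmp 4,9)
BLT L0: taken
AND r6, r6, #31 → r6=44&31=12
ADD r6, r6, #16 → r6=12+16=28
ADD r4, r4, #1 → r4=4+1=5
CMP r4, #9  (cmp 5,9)
BLT L0: taken
AND r6, r6, #31 → r6=28&31=28
ADD r6, r6, #16 → r6=28+16=44
ADD r4, r4, #1 → r4=5+1=6
CMP r4, #9  (cmp 6,9)
BLT L0: taken
AND r6, r6, #31 → r6=44&31=12
ADD r6, r6, #16 → r6=12+16=28
ADD r4, r4, #1 → r4=6+1=7
CMP r4, #9  (cmp 7,9)
BLT L0: taken
AND r6, r6, #31 → r6=28&31=28
ADD r6, r6, #16 → r6=28+16=44
ADD r4, r4, #1 → r4=7+1=8
CMP r4, #9  (cmp 8,9)
BLT L0: taken
AND r6, r6, #31 → r6=44&31=12
ADD r6, r6, #16 → r6=12+16=28
ADD r4, r4, #1 → r4=8+1=9
CMP r4, #9  (cmp 9,9)
BLT L0: not taken
halt.
Total executed instructions: 38.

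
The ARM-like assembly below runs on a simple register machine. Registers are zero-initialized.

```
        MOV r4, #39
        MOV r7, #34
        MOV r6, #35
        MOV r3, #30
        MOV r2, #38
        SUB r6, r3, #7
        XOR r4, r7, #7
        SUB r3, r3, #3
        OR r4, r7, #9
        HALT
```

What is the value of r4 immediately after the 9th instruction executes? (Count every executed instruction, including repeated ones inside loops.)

r4=39
r7=34
r6=35
r3=30
r2=38
r6=30-7=23
r4=34^7=37
r3=30-3=27
r4=34|9=43
After step 9: r4 = 43.

43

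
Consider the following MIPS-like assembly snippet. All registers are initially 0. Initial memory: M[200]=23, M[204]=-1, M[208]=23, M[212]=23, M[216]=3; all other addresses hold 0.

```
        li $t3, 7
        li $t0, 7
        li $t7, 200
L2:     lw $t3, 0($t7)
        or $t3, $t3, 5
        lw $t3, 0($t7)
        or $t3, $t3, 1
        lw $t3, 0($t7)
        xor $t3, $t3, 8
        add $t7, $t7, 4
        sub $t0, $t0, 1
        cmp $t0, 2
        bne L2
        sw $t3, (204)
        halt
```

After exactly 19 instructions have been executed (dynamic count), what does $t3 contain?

$t3=7
$t0=7
$t7=200
$t3=M[200]=23
$t3=23|5=23
$t3=M[200]=23
$t3=23|1=23
$t3=M[200]=23
$t3=23^8=31
$t7=200+4=204
$t0=7-1=6
cmp $t0, 2  (cmp 6,2)
bne L2: taken
$t3=M[204]=-1
$t3=(-1)|5=-1
$t3=M[204]=-1
$t3=(-1)|1=-1
$t3=M[204]=-1
$t3=(-1)^8=-9
After step 19: $t3 = -9.

-9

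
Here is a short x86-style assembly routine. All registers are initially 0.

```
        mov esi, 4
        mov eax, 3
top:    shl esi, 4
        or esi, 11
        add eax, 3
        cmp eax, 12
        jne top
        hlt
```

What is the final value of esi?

esi=4
eax=3
esi=4<<4=64
esi=64|11=75
eax=3+3=6
cmp eax, 12  (cmp 6,12)
jne top: taken
esi=75<<4=1200
esi=1200|11=1211
eax=6+3=9
cmp eax, 12  (cmp 9,12)
jne top: taken
esi=1211<<4=19376
esi=19376|11=19387
eax=9+3=12
cmp eax, 12  (cmp 12,12)
jne top: not taken
halt.

19387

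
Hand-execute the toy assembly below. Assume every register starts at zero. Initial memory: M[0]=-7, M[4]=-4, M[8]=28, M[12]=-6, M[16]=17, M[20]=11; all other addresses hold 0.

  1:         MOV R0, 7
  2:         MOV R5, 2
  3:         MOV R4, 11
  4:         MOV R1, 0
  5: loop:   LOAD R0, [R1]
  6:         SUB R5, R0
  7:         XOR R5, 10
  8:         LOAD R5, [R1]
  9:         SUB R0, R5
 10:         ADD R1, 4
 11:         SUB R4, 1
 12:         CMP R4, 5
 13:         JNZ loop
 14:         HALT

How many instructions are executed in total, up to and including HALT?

59

MOV R0, 7 → R0=7
MOV R5, 2 → R5=2
MOV R4, 11 → R4=11
MOV R1, 0 → R1=0
LOAD R0, [R1] → R0=M[0]=-7
SUB R5, R0 → R5=2-(-7)=9
XOR R5, 10 → R5=9^10=3
LOAD R5, [R1] → R5=M[0]=-7
SUB R0, R5 → R0=(-7)-(-7)=0
ADD R1, 4 → R1=0+4=4
SUB R4, 1 → R4=11-1=10
CMP R4, 5  (cmp 10,5)
JNZ loop: taken
LOAD R0, [R1] → R0=M[4]=-4
SUB R5, R0 → R5=(-7)-(-4)=-3
XOR R5, 10 → R5=(-3)^10=-9
LOAD R5, [R1] → R5=M[4]=-4
SUB R0, R5 → R0=(-4)-(-4)=0
ADD R1, 4 → R1=4+4=8
SUB R4, 1 → R4=10-1=9
CMP R4, 5  (cmp 9,5)
JNZ loop: taken
LOAD R0, [R1] → R0=M[8]=28
SUB R5, R0 → R5=(-4)-28=-32
XOR R5, 10 → R5=(-32)^10=-22
LOAD R5, [R1] → R5=M[8]=28
SUB R0, R5 → R0=28-28=0
ADD R1, 4 → R1=8+4=12
SUB R4, 1 → R4=9-1=8
CMP R4, 5  (cmp 8,5)
JNZ loop: taken
LOAD R0, [R1] → R0=M[12]=-6
SUB R5, R0 → R5=28-(-6)=34
XOR R5, 10 → R5=34^10=40
LOAD R5, [R1] → R5=M[12]=-6
SUB R0, R5 → R0=(-6)-(-6)=0
ADD R1, 4 → R1=12+4=16
SUB R4, 1 → R4=8-1=7
CMP R4, 5  (cmp 7,5)
JNZ loop: taken
LOAD R0, [R1] → R0=M[16]=17
SUB R5, R0 → R5=(-6)-17=-23
XOR R5, 10 → R5=(-23)^10=-29
LOAD R5, [R1] → R5=M[16]=17
SUB R0, R5 → R0=17-17=0
ADD R1, 4 → R1=16+4=20
SUB R4, 1 → R4=7-1=6
CMP R4, 5  (cmp 6,5)
JNZ loop: taken
LOAD R0, [R1] → R0=M[20]=11
SUB R5, R0 → R5=17-11=6
XOR R5, 10 → R5=6^10=12
LOAD R5, [R1] → R5=M[20]=11
SUB R0, R5 → R0=11-11=0
ADD R1, 4 → R1=20+4=24
SUB R4, 1 → R4=6-1=5
CMP R4, 5  (cmp 5,5)
JNZ loop: not taken
halt.
Total executed instructions: 59.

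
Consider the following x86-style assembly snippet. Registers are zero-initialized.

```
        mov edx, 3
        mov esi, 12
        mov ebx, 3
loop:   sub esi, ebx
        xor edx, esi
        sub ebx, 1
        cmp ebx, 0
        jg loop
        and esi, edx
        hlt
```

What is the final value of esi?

mov edx, 3 → edx=3
mov esi, 12 → esi=12
mov ebx, 3 → ebx=3
sub esi, ebx → esi=12-3=9
xor edx, esi → edx=3^9=10
sub ebx, 1 → ebx=3-1=2
cmp ebx, 0  (cmp 2,0)
jg loop: taken
sub esi, ebx → esi=9-2=7
xor edx, esi → edx=10^7=13
sub ebx, 1 → ebx=2-1=1
cmp ebx, 0  (cmp 1,0)
jg loop: taken
sub esi, ebx → esi=7-1=6
xor edx, esi → edx=13^6=11
sub ebx, 1 → ebx=1-1=0
cmp ebx, 0  (cmp 0,0)
jg loop: not taken
and esi, edx → esi=6&11=2
halt.

2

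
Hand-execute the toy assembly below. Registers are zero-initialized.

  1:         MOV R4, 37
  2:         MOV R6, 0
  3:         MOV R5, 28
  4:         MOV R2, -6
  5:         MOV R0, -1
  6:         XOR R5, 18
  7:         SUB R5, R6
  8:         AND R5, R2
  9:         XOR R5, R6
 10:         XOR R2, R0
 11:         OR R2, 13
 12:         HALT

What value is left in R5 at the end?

10

MOV R4, 37 → R4=37
MOV R6, 0 → R6=0
MOV R5, 28 → R5=28
MOV R2, -6 → R2=-6
MOV R0, -1 → R0=-1
XOR R5, 18 → R5=28^18=14
SUB R5, R6 → R5=14-0=14
AND R5, R2 → R5=14&(-6)=10
XOR R5, R6 → R5=10^0=10
XOR R2, R0 → R2=(-6)^(-1)=5
OR R2, 13 → R2=5|13=13
halt.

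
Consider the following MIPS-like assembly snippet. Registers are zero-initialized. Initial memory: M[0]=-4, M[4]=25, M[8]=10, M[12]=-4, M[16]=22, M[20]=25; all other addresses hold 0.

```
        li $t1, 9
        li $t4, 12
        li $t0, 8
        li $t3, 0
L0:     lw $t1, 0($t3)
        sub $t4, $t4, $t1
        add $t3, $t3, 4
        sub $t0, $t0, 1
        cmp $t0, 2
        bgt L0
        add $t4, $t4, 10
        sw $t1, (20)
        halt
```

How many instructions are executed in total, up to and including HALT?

after li $t1, 9: $t1=9
after li $t4, 12: $t4=12
after li $t0, 8: $t0=8
after li $t3, 0: $t3=0
after lw $t1, 0($t3): $t1=M[0]=-4
after sub $t4, $t4, $t1: $t4=12-(-4)=16
after add $t3, $t3, 4: $t3=0+4=4
after sub $t0, $t0, 1: $t0=8-1=7
cmp $t0, 2  (cmp 7,2)
bgt L0: taken
after lw $t1, 0($t3): $t1=M[4]=25
after sub $t4, $t4, $t1: $t4=16-25=-9
after add $t3, $t3, 4: $t3=4+4=8
after sub $t0, $t0, 1: $t0=7-1=6
cmp $t0, 2  (cmp 6,2)
bgt L0: taken
after lw $t1, 0($t3): $t1=M[8]=10
after sub $t4, $t4, $t1: $t4=(-9)-10=-19
after add $t3, $t3, 4: $t3=8+4=12
after sub $t0, $t0, 1: $t0=6-1=5
cmp $t0, 2  (cmp 5,2)
bgt L0: taken
after lw $t1, 0($t3): $t1=M[12]=-4
after sub $t4, $t4, $t1: $t4=(-19)-(-4)=-15
after add $t3, $t3, 4: $t3=12+4=16
after sub $t0, $t0, 1: $t0=5-1=4
cmp $t0, 2  (cmp 4,2)
bgt L0: taken
after lw $t1, 0($t3): $t1=M[16]=22
after sub $t4, $t4, $t1: $t4=(-15)-22=-37
after add $t3, $t3, 4: $t3=16+4=20
after sub $t0, $t0, 1: $t0=4-1=3
cmp $t0, 2  (cmp 3,2)
bgt L0: taken
after lw $t1, 0($t3): $t1=M[20]=25
after sub $t4, $t4, $t1: $t4=(-37)-25=-62
after add $t3, $t3, 4: $t3=20+4=24
after sub $t0, $t0, 1: $t0=3-1=2
cmp $t0, 2  (cmp 2,2)
bgt L0: not taken
after add $t4, $t4, 10: $t4=(-62)+10=-52
sw $t1, (20) → M[20]=25
halt.
Total executed instructions: 43.

43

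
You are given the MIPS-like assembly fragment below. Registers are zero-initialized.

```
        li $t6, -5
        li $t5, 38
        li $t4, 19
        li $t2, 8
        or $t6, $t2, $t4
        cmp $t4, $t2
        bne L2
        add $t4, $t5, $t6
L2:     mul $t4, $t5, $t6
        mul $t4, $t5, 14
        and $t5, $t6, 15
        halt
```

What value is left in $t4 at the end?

li $t6, -5 → $t6=-5
li $t5, 38 → $t5=38
li $t4, 19 → $t4=19
li $t2, 8 → $t2=8
or $t6, $t2, $t4 → $t6=8|19=27
cmp $t4, $t2  (cmp 19,8)
bne L2: taken
mul $t4, $t5, $t6 → $t4=38*27=1026
mul $t4, $t5, 14 → $t4=38*14=532
and $t5, $t6, 15 → $t5=27&15=11
halt.

532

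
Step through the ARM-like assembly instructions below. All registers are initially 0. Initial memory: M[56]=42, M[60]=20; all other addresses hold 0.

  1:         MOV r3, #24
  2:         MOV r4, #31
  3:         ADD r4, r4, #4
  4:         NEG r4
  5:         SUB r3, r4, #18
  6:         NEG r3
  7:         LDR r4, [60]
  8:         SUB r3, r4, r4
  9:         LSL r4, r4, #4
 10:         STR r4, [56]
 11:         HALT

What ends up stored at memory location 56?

320

after MOV r3, #24: r3=24
after MOV r4, #31: r4=31
after ADD r4, r4, #4: r4=31+4=35
after NEG r4: r4=-(35)=-35
after SUB r3, r4, #18: r3=(-35)-18=-53
after NEG r3: r3=-(-53)=53
after LDR r4, [60]: r4=M[60]=20
after SUB r3, r4, r4: r3=20-20=0
after LSL r4, r4, #4: r4=20<<4=320
STR r4, [56] → M[56]=320
halt.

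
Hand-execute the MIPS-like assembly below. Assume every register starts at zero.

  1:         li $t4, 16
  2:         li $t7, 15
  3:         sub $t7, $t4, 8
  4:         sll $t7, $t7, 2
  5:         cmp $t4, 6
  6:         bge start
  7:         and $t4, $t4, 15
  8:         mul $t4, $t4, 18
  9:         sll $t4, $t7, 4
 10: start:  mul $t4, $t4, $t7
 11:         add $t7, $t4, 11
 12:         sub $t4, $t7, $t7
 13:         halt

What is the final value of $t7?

523

after li $t4, 16: $t4=16
after li $t7, 15: $t7=15
after sub $t7, $t4, 8: $t7=16-8=8
after sll $t7, $t7, 2: $t7=8<<2=32
cmp $t4, 6  (cmp 16,6)
bge start: taken
after mul $t4, $t4, $t7: $t4=16*32=512
after add $t7, $t4, 11: $t7=512+11=523
after sub $t4, $t7, $t7: $t4=523-523=0
halt.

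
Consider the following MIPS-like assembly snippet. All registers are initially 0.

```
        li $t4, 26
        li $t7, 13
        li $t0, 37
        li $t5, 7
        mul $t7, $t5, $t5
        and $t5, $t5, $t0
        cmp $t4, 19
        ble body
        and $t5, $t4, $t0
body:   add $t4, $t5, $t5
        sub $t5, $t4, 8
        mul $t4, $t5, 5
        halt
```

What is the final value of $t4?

-40

li $t4, 26 → $t4=26
li $t7, 13 → $t7=13
li $t0, 37 → $t0=37
li $t5, 7 → $t5=7
mul $t7, $t5, $t5 → $t7=7*7=49
and $t5, $t5, $t0 → $t5=7&37=5
cmp $t4, 19  (cmp 26,19)
ble body: not taken
and $t5, $t4, $t0 → $t5=26&37=0
add $t4, $t5, $t5 → $t4=0+0=0
sub $t5, $t4, 8 → $t5=0-8=-8
mul $t4, $t5, 5 → $t4=(-8)*5=-40
halt.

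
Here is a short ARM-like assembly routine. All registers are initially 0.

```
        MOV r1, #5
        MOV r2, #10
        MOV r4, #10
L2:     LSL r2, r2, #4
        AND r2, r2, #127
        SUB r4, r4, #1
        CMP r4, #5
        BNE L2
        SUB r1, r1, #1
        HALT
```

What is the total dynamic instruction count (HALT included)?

30

after MOV r1, #5: r1=5
after MOV r2, #10: r2=10
after MOV r4, #10: r4=10
after LSL r2, r2, #4: r2=10<<4=160
after AND r2, r2, #127: r2=160&127=32
after SUB r4, r4, #1: r4=10-1=9
CMP r4, #5  (cmp 9,5)
BNE L2: taken
after LSL r2, r2, #4: r2=32<<4=512
after AND r2, r2, #127: r2=512&127=0
after SUB r4, r4, #1: r4=9-1=8
CMP r4, #5  (cmp 8,5)
BNE L2: taken
after LSL r2, r2, #4: r2=0<<4=0
after AND r2, r2, #127: r2=0&127=0
after SUB r4, r4, #1: r4=8-1=7
CMP r4, #5  (cmp 7,5)
BNE L2: taken
after LSL r2, r2, #4: r2=0<<4=0
after AND r2, r2, #127: r2=0&127=0
after SUB r4, r4, #1: r4=7-1=6
CMP r4, #5  (cmp 6,5)
BNE L2: taken
after LSL r2, r2, #4: r2=0<<4=0
after AND r2, r2, #127: r2=0&127=0
after SUB r4, r4, #1: r4=6-1=5
CMP r4, #5  (cmp 5,5)
BNE L2: not taken
after SUB r1, r1, #1: r1=5-1=4
halt.
Total executed instructions: 30.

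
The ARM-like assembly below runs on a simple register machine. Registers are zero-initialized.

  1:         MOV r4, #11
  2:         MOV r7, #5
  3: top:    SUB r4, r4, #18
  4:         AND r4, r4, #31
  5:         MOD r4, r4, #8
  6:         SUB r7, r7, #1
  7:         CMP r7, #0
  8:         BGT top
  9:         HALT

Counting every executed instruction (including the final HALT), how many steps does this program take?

r4=11
r7=5
r4=11-18=-7
r4=(-7)&31=25
r4=25%8=1
r7=5-1=4
CMP r7, #0  (cmp 4,0)
BGT top: taken
r4=1-18=-17
r4=(-17)&31=15
r4=15%8=7
r7=4-1=3
CMP r7, #0  (cmp 3,0)
BGT top: taken
r4=7-18=-11
r4=(-11)&31=21
r4=21%8=5
r7=3-1=2
CMP r7, #0  (cmp 2,0)
BGT top: taken
r4=5-18=-13
r4=(-13)&31=19
r4=19%8=3
r7=2-1=1
CMP r7, #0  (cmp 1,0)
BGT top: taken
r4=3-18=-15
r4=(-15)&31=17
r4=17%8=1
r7=1-1=0
CMP r7, #0  (cmp 0,0)
BGT top: not taken
halt.
Total executed instructions: 33.

33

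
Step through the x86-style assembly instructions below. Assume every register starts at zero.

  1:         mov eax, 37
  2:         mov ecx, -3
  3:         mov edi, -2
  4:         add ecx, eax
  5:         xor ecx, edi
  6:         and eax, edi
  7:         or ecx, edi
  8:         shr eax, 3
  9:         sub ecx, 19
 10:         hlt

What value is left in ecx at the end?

mov eax, 37 → eax=37
mov ecx, -3 → ecx=-3
mov edi, -2 → edi=-2
add ecx, eax → ecx=(-3)+37=34
xor ecx, edi → ecx=34^(-2)=-36
and eax, edi → eax=37&(-2)=36
or ecx, edi → ecx=(-36)|(-2)=-2
shr eax, 3 → eax=36>>3=4
sub ecx, 19 → ecx=(-2)-19=-21
halt.

-21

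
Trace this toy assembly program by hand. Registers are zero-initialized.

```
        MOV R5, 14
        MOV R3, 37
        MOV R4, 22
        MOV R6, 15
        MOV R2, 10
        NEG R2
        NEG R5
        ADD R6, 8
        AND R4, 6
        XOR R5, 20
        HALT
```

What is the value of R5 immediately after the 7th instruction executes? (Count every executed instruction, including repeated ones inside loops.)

R5=14
R3=37
R4=22
R6=15
R2=10
R2=-(10)=-10
R5=-(14)=-14
After step 7: R5 = -14.

-14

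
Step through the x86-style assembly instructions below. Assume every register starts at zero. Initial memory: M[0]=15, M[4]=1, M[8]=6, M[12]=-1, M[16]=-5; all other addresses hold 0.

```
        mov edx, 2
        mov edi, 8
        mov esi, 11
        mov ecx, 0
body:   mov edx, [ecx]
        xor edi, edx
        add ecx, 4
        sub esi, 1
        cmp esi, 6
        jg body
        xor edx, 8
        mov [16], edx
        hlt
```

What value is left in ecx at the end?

20

after mov edx, 2: edx=2
after mov edi, 8: edi=8
after mov esi, 11: esi=11
after mov ecx, 0: ecx=0
after mov edx, [ecx]: edx=M[0]=15
after xor edi, edx: edi=8^15=7
after add ecx, 4: ecx=0+4=4
after sub esi, 1: esi=11-1=10
cmp esi, 6  (cmp 10,6)
jg body: taken
after mov edx, [ecx]: edx=M[4]=1
after xor edi, edx: edi=7^1=6
after add ecx, 4: ecx=4+4=8
after sub esi, 1: esi=10-1=9
cmp esi, 6  (cmp 9,6)
jg body: taken
after mov edx, [ecx]: edx=M[8]=6
after xor edi, edx: edi=6^6=0
after add ecx, 4: ecx=8+4=12
after sub esi, 1: esi=9-1=8
cmp esi, 6  (cmp 8,6)
jg body: taken
after mov edx, [ecx]: edx=M[12]=-1
after xor edi, edx: edi=0^(-1)=-1
after add ecx, 4: ecx=12+4=16
after sub esi, 1: esi=8-1=7
cmp esi, 6  (cmp 7,6)
jg body: taken
after mov edx, [ecx]: edx=M[16]=-5
after xor edi, edx: edi=(-1)^(-5)=4
after add ecx, 4: ecx=16+4=20
after sub esi, 1: esi=7-1=6
cmp esi, 6  (cmp 6,6)
jg body: not taken
after xor edx, 8: edx=(-5)^8=-13
mov [16], edx → M[16]=-13
halt.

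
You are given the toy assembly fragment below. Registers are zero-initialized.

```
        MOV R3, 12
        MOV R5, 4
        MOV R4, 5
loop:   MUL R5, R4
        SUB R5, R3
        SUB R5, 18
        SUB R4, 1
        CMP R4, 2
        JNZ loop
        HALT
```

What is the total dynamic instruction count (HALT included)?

22

after MOV R3, 12: R3=12
after MOV R5, 4: R5=4
after MOV R4, 5: R4=5
after MUL R5, R4: R5=4*5=20
after SUB R5, R3: R5=20-12=8
after SUB R5, 18: R5=8-18=-10
after SUB R4, 1: R4=5-1=4
CMP R4, 2  (cmp 4,2)
JNZ loop: taken
after MUL R5, R4: R5=(-10)*4=-40
after SUB R5, R3: R5=(-40)-12=-52
after SUB R5, 18: R5=(-52)-18=-70
after SUB R4, 1: R4=4-1=3
CMP R4, 2  (cmp 3,2)
JNZ loop: taken
after MUL R5, R4: R5=(-70)*3=-210
after SUB R5, R3: R5=(-210)-12=-222
after SUB R5, 18: R5=(-222)-18=-240
after SUB R4, 1: R4=3-1=2
CMP R4, 2  (cmp 2,2)
JNZ loop: not taken
halt.
Total executed instructions: 22.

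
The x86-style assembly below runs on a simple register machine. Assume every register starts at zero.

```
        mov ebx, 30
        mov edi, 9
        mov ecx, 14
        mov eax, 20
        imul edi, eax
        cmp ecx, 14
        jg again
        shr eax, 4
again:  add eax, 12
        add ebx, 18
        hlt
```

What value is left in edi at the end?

180

after mov ebx, 30: ebx=30
after mov edi, 9: edi=9
after mov ecx, 14: ecx=14
after mov eax, 20: eax=20
after imul edi, eax: edi=9*20=180
cmp ecx, 14  (cmp 14,14)
jg again: not taken
after shr eax, 4: eax=20>>4=1
after add eax, 12: eax=1+12=13
after add ebx, 18: ebx=30+18=48
halt.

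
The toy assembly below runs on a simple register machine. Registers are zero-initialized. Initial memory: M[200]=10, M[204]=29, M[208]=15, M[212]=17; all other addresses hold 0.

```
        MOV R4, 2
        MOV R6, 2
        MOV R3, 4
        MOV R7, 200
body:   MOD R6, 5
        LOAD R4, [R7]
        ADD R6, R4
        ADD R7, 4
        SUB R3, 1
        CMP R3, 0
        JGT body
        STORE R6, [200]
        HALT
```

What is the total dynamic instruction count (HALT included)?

MOV R4, 2 → R4=2
MOV R6, 2 → R6=2
MOV R3, 4 → R3=4
MOV R7, 200 → R7=200
MOD R6, 5 → R6=2%5=2
LOAD R4, [R7] → R4=M[200]=10
ADD R6, R4 → R6=2+10=12
ADD R7, 4 → R7=200+4=204
SUB R3, 1 → R3=4-1=3
CMP R3, 0  (cmp 3,0)
JGT body: taken
MOD R6, 5 → R6=12%5=2
LOAD R4, [R7] → R4=M[204]=29
ADD R6, R4 → R6=2+29=31
ADD R7, 4 → R7=204+4=208
SUB R3, 1 → R3=3-1=2
CMP R3, 0  (cmp 2,0)
JGT body: taken
MOD R6, 5 → R6=31%5=1
LOAD R4, [R7] → R4=M[208]=15
ADD R6, R4 → R6=1+15=16
ADD R7, 4 → R7=208+4=212
SUB R3, 1 → R3=2-1=1
CMP R3, 0  (cmp 1,0)
JGT body: taken
MOD R6, 5 → R6=16%5=1
LOAD R4, [R7] → R4=M[212]=17
ADD R6, R4 → R6=1+17=18
ADD R7, 4 → R7=212+4=216
SUB R3, 1 → R3=1-1=0
CMP R3, 0  (cmp 0,0)
JGT body: not taken
STORE R6, [200] → M[200]=18
halt.
Total executed instructions: 34.

34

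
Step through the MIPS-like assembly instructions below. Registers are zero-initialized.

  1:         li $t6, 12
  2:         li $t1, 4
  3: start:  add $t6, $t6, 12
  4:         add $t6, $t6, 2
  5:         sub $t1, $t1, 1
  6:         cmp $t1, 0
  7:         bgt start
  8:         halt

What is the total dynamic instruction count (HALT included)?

after li $t6, 12: $t6=12
after li $t1, 4: $t1=4
after add $t6, $t6, 12: $t6=12+12=24
after add $t6, $t6, 2: $t6=24+2=26
after sub $t1, $t1, 1: $t1=4-1=3
cmp $t1, 0  (cmp 3,0)
bgt start: taken
after add $t6, $t6, 12: $t6=26+12=38
after add $t6, $t6, 2: $t6=38+2=40
after sub $t1, $t1, 1: $t1=3-1=2
cmp $t1, 0  (cmp 2,0)
bgt start: taken
after add $t6, $t6, 12: $t6=40+12=52
after add $t6, $t6, 2: $t6=52+2=54
after sub $t1, $t1, 1: $t1=2-1=1
cmp $t1, 0  (cmp 1,0)
bgt start: taken
after add $t6, $t6, 12: $t6=54+12=66
after add $t6, $t6, 2: $t6=66+2=68
after sub $t1, $t1, 1: $t1=1-1=0
cmp $t1, 0  (cmp 0,0)
bgt start: not taken
halt.
Total executed instructions: 23.

23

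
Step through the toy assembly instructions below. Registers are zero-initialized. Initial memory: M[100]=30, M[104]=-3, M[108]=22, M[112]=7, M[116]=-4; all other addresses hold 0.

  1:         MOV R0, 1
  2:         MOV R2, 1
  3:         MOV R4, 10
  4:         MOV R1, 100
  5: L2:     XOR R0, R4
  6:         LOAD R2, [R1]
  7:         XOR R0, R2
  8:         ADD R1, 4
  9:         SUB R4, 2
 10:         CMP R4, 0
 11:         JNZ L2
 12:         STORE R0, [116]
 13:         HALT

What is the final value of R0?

13

after MOV R0, 1: R0=1
after MOV R2, 1: R2=1
after MOV R4, 10: R4=10
after MOV R1, 100: R1=100
after XOR R0, R4: R0=1^10=11
after LOAD R2, [R1]: R2=M[100]=30
after XOR R0, R2: R0=11^30=21
after ADD R1, 4: R1=100+4=104
after SUB R4, 2: R4=10-2=8
CMP R4, 0  (cmp 8,0)
JNZ L2: taken
after XOR R0, R4: R0=21^8=29
after LOAD R2, [R1]: R2=M[104]=-3
after XOR R0, R2: R0=29^(-3)=-32
after ADD R1, 4: R1=104+4=108
after SUB R4, 2: R4=8-2=6
CMP R4, 0  (cmp 6,0)
JNZ L2: taken
after XOR R0, R4: R0=(-32)^6=-26
after LOAD R2, [R1]: R2=M[108]=22
after XOR R0, R2: R0=(-26)^22=-16
after ADD R1, 4: R1=108+4=112
after SUB R4, 2: R4=6-2=4
CMP R4, 0  (cmp 4,0)
JNZ L2: taken
after XOR R0, R4: R0=(-16)^4=-12
after LOAD R2, [R1]: R2=M[112]=7
after XOR R0, R2: R0=(-12)^7=-13
after ADD R1, 4: R1=112+4=116
after SUB R4, 2: R4=4-2=2
CMP R4, 0  (cmp 2,0)
JNZ L2: taken
after XOR R0, R4: R0=(-13)^2=-15
after LOAD R2, [R1]: R2=M[116]=-4
after XOR R0, R2: R0=(-15)^(-4)=13
after ADD R1, 4: R1=116+4=120
after SUB R4, 2: R4=2-2=0
CMP R4, 0  (cmp 0,0)
JNZ L2: not taken
STORE R0, [116] → M[116]=13
halt.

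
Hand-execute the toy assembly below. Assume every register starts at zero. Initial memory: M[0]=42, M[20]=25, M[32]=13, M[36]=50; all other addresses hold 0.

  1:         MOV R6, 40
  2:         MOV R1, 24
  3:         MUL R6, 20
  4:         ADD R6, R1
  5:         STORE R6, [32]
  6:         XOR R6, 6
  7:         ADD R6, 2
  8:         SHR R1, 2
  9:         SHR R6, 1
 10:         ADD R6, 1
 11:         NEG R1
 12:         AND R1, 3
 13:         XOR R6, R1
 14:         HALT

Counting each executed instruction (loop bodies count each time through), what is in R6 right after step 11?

417

MOV R6, 40 → R6=40
MOV R1, 24 → R1=24
MUL R6, 20 → R6=40*20=800
ADD R6, R1 → R6=800+24=824
STORE R6, [32] → M[32]=824
XOR R6, 6 → R6=824^6=830
ADD R6, 2 → R6=830+2=832
SHR R1, 2 → R1=24>>2=6
SHR R6, 1 → R6=832>>1=416
ADD R6, 1 → R6=416+1=417
NEG R1 → R1=-(6)=-6
After step 11: R6 = 417.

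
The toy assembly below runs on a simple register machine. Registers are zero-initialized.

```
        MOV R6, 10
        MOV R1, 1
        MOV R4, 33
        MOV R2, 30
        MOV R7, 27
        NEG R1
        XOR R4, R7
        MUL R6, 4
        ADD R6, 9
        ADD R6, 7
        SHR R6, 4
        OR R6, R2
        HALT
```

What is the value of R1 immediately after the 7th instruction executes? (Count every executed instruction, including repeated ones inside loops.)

R6=10
R1=1
R4=33
R2=30
R7=27
R1=-(1)=-1
R4=33^27=58
After step 7: R1 = -1.

-1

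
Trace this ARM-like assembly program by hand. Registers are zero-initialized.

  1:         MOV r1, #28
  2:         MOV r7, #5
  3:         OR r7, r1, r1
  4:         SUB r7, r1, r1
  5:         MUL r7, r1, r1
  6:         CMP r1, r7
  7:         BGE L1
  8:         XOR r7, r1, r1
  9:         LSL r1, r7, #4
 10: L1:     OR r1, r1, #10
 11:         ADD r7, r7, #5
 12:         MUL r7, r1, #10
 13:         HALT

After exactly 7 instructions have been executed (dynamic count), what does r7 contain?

784

after MOV r1, #28: r1=28
after MOV r7, #5: r7=5
after OR r7, r1, r1: r7=28|28=28
after SUB r7, r1, r1: r7=28-28=0
after MUL r7, r1, r1: r7=28*28=784
CMP r1, r7  (cmp 28,784)
BGE L1: not taken
After step 7: r7 = 784.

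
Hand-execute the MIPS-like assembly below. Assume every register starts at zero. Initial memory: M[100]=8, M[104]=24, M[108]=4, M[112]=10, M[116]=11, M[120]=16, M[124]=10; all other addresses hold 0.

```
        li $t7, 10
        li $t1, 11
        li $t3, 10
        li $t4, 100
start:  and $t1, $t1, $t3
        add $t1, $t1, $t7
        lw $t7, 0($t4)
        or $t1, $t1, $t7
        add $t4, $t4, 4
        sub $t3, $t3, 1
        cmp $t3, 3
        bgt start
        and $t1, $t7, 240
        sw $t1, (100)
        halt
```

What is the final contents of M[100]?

li $t7, 10 → $t7=10
li $t1, 11 → $t1=11
li $t3, 10 → $t3=10
li $t4, 100 → $t4=100
and $t1, $t1, $t3 → $t1=11&10=10
add $t1, $t1, $t7 → $t1=10+10=20
lw $t7, 0($t4) → $t7=M[100]=8
or $t1, $t1, $t7 → $t1=20|8=28
add $t4, $t4, 4 → $t4=100+4=104
sub $t3, $t3, 1 → $t3=10-1=9
cmp $t3, 3  (cmp 9,3)
bgt start: taken
and $t1, $t1, $t3 → $t1=28&9=8
add $t1, $t1, $t7 → $t1=8+8=16
lw $t7, 0($t4) → $t7=M[104]=24
or $t1, $t1, $t7 → $t1=16|24=24
add $t4, $t4, 4 → $t4=104+4=108
sub $t3, $t3, 1 → $t3=9-1=8
cmp $t3, 3  (cmp 8,3)
bgt start: taken
and $t1, $t1, $t3 → $t1=24&8=8
add $t1, $t1, $t7 → $t1=8+24=32
lw $t7, 0($t4) → $t7=M[108]=4
or $t1, $t1, $t7 → $t1=32|4=36
add $t4, $t4, 4 → $t4=108+4=112
sub $t3, $t3, 1 → $t3=8-1=7
cmp $t3, 3  (cmp 7,3)
bgt start: taken
and $t1, $t1, $t3 → $t1=36&7=4
add $t1, $t1, $t7 → $t1=4+4=8
lw $t7, 0($t4) → $t7=M[112]=10
or $t1, $t1, $t7 → $t1=8|10=10
add $t4, $t4, 4 → $t4=112+4=116
sub $t3, $t3, 1 → $t3=7-1=6
cmp $t3, 3  (cmp 6,3)
bgt start: taken
and $t1, $t1, $t3 → $t1=10&6=2
add $t1, $t1, $t7 → $t1=2+10=12
lw $t7, 0($t4) → $t7=M[116]=11
or $t1, $t1, $t7 → $t1=12|11=15
add $t4, $t4, 4 → $t4=116+4=120
sub $t3, $t3, 1 → $t3=6-1=5
cmp $t3, 3  (cmp 5,3)
bgt start: taken
and $t1, $t1, $t3 → $t1=15&5=5
add $t1, $t1, $t7 → $t1=5+11=16
lw $t7, 0($t4) → $t7=M[120]=16
or $t1, $t1, $t7 → $t1=16|16=16
add $t4, $t4, 4 → $t4=120+4=124
sub $t3, $t3, 1 → $t3=5-1=4
cmp $t3, 3  (cmp 4,3)
bgt start: taken
and $t1, $t1, $t3 → $t1=16&4=0
add $t1, $t1, $t7 → $t1=0+16=16
lw $t7, 0($t4) → $t7=M[124]=10
or $t1, $t1, $t7 → $t1=16|10=26
add $t4, $t4, 4 → $t4=124+4=128
sub $t3, $t3, 1 → $t3=4-1=3
cmp $t3, 3  (cmp 3,3)
bgt start: not taken
and $t1, $t7, 240 → $t1=10&240=0
sw $t1, (100) → M[100]=0
halt.

0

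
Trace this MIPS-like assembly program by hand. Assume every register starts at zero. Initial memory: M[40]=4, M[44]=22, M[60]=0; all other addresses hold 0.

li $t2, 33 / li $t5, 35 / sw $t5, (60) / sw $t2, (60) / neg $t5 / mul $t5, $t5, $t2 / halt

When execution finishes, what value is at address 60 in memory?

33

$t2=33
$t5=35
sw $t5, (60) → M[60]=35
sw $t2, (60) → M[60]=33
$t5=-(35)=-35
$t5=(-35)*33=-1155
halt.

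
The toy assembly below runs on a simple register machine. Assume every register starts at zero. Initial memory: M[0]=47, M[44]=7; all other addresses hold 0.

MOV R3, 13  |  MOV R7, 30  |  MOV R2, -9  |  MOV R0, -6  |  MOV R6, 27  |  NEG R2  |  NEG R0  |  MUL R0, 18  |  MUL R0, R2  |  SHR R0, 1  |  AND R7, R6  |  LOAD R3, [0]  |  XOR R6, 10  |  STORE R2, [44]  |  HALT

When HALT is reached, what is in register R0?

486

after MOV R3, 13: R3=13
after MOV R7, 30: R7=30
after MOV R2, -9: R2=-9
after MOV R0, -6: R0=-6
after MOV R6, 27: R6=27
after NEG R2: R2=-(-9)=9
after NEG R0: R0=-(-6)=6
after MUL R0, 18: R0=6*18=108
after MUL R0, R2: R0=108*9=972
after SHR R0, 1: R0=972>>1=486
after AND R7, R6: R7=30&27=26
after LOAD R3, [0]: R3=M[0]=47
after XOR R6, 10: R6=27^10=17
STORE R2, [44] → M[44]=9
halt.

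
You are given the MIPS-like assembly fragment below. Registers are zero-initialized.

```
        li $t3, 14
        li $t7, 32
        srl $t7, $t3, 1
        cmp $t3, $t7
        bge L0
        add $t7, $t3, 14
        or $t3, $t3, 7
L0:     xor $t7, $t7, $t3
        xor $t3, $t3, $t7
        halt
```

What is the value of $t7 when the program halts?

li $t3, 14 → $t3=14
li $t7, 32 → $t7=32
srl $t7, $t3, 1 → $t7=14>>1=7
cmp $t3, $t7  (cmp 14,7)
bge L0: taken
xor $t7, $t7, $t3 → $t7=7^14=9
xor $t3, $t3, $t7 → $t3=14^9=7
halt.

9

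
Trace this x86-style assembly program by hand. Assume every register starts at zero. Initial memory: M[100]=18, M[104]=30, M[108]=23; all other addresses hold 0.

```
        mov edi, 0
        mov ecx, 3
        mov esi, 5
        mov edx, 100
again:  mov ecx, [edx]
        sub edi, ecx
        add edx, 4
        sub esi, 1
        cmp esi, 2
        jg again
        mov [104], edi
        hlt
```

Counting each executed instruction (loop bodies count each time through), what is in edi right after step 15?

mov edi, 0 → edi=0
mov ecx, 3 → ecx=3
mov esi, 5 → esi=5
mov edx, 100 → edx=100
mov ecx, [edx] → ecx=M[100]=18
sub edi, ecx → edi=0-18=-18
add edx, 4 → edx=100+4=104
sub esi, 1 → esi=5-1=4
cmp esi, 2  (cmp 4,2)
jg again: taken
mov ecx, [edx] → ecx=M[104]=30
sub edi, ecx → edi=(-18)-30=-48
add edx, 4 → edx=104+4=108
sub esi, 1 → esi=4-1=3
cmp esi, 2  (cmp 3,2)
After step 15: edi = -48.

-48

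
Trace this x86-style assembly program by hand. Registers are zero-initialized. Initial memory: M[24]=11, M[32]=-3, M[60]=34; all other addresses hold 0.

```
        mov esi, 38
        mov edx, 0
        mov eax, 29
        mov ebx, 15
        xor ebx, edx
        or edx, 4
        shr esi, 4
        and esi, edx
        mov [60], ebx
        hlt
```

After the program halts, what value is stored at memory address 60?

mov esi, 38 → esi=38
mov edx, 0 → edx=0
mov eax, 29 → eax=29
mov ebx, 15 → ebx=15
xor ebx, edx → ebx=15^0=15
or edx, 4 → edx=0|4=4
shr esi, 4 → esi=38>>4=2
and esi, edx → esi=2&4=0
mov [60], ebx → M[60]=15
halt.

15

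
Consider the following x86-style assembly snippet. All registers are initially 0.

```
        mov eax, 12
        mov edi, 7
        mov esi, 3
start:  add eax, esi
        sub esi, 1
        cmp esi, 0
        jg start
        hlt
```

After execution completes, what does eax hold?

mov eax, 12 → eax=12
mov edi, 7 → edi=7
mov esi, 3 → esi=3
add eax, esi → eax=12+3=15
sub esi, 1 → esi=3-1=2
cmp esi, 0  (cmp 2,0)
jg start: taken
add eax, esi → eax=15+2=17
sub esi, 1 → esi=2-1=1
cmp esi, 0  (cmp 1,0)
jg start: taken
add eax, esi → eax=17+1=18
sub esi, 1 → esi=1-1=0
cmp esi, 0  (cmp 0,0)
jg start: not taken
halt.

18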